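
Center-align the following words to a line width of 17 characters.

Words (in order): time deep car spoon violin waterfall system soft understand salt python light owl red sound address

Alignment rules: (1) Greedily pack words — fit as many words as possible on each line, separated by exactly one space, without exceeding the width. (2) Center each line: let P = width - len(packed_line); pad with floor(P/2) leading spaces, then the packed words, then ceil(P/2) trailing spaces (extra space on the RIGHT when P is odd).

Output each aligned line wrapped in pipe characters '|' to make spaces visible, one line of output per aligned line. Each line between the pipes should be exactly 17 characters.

Answer: |  time deep car  |
|  spoon violin   |
|waterfall system |
| soft understand |
|salt python light|
|  owl red sound  |
|     address     |

Derivation:
Line 1: ['time', 'deep', 'car'] (min_width=13, slack=4)
Line 2: ['spoon', 'violin'] (min_width=12, slack=5)
Line 3: ['waterfall', 'system'] (min_width=16, slack=1)
Line 4: ['soft', 'understand'] (min_width=15, slack=2)
Line 5: ['salt', 'python', 'light'] (min_width=17, slack=0)
Line 6: ['owl', 'red', 'sound'] (min_width=13, slack=4)
Line 7: ['address'] (min_width=7, slack=10)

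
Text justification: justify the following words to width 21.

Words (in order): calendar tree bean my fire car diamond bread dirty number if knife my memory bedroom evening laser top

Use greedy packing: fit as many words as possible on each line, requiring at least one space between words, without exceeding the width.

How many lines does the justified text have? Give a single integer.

Line 1: ['calendar', 'tree', 'bean', 'my'] (min_width=21, slack=0)
Line 2: ['fire', 'car', 'diamond'] (min_width=16, slack=5)
Line 3: ['bread', 'dirty', 'number', 'if'] (min_width=21, slack=0)
Line 4: ['knife', 'my', 'memory'] (min_width=15, slack=6)
Line 5: ['bedroom', 'evening', 'laser'] (min_width=21, slack=0)
Line 6: ['top'] (min_width=3, slack=18)
Total lines: 6

Answer: 6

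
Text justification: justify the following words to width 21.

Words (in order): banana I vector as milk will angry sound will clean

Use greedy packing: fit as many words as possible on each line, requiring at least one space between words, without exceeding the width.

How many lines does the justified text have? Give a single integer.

Line 1: ['banana', 'I', 'vector', 'as'] (min_width=18, slack=3)
Line 2: ['milk', 'will', 'angry', 'sound'] (min_width=21, slack=0)
Line 3: ['will', 'clean'] (min_width=10, slack=11)
Total lines: 3

Answer: 3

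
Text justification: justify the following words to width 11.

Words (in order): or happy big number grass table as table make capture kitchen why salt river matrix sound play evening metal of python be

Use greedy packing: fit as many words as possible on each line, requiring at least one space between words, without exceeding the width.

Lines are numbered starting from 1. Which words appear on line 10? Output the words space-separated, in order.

Line 1: ['or', 'happy'] (min_width=8, slack=3)
Line 2: ['big', 'number'] (min_width=10, slack=1)
Line 3: ['grass', 'table'] (min_width=11, slack=0)
Line 4: ['as', 'table'] (min_width=8, slack=3)
Line 5: ['make'] (min_width=4, slack=7)
Line 6: ['capture'] (min_width=7, slack=4)
Line 7: ['kitchen', 'why'] (min_width=11, slack=0)
Line 8: ['salt', 'river'] (min_width=10, slack=1)
Line 9: ['matrix'] (min_width=6, slack=5)
Line 10: ['sound', 'play'] (min_width=10, slack=1)
Line 11: ['evening'] (min_width=7, slack=4)
Line 12: ['metal', 'of'] (min_width=8, slack=3)
Line 13: ['python', 'be'] (min_width=9, slack=2)

Answer: sound play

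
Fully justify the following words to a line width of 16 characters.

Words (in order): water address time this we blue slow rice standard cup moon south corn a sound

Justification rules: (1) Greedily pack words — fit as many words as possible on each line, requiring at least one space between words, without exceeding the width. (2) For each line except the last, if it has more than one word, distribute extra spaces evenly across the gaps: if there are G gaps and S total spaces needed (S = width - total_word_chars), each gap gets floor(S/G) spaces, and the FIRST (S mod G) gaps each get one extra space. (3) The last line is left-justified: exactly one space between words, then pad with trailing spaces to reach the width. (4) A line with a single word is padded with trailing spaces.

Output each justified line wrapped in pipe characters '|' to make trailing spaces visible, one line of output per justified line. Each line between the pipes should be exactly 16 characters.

Answer: |water    address|
|time   this   we|
|blue  slow  rice|
|standard     cup|
|moon  south corn|
|a sound         |

Derivation:
Line 1: ['water', 'address'] (min_width=13, slack=3)
Line 2: ['time', 'this', 'we'] (min_width=12, slack=4)
Line 3: ['blue', 'slow', 'rice'] (min_width=14, slack=2)
Line 4: ['standard', 'cup'] (min_width=12, slack=4)
Line 5: ['moon', 'south', 'corn'] (min_width=15, slack=1)
Line 6: ['a', 'sound'] (min_width=7, slack=9)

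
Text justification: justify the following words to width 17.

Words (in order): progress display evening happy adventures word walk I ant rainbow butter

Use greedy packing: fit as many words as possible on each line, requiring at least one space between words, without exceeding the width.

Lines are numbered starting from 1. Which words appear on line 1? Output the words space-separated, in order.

Line 1: ['progress', 'display'] (min_width=16, slack=1)
Line 2: ['evening', 'happy'] (min_width=13, slack=4)
Line 3: ['adventures', 'word'] (min_width=15, slack=2)
Line 4: ['walk', 'I', 'ant'] (min_width=10, slack=7)
Line 5: ['rainbow', 'butter'] (min_width=14, slack=3)

Answer: progress display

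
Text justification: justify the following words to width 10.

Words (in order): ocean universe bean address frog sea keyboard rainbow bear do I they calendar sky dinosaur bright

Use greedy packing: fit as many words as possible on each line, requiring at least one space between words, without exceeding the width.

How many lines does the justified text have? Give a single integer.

Answer: 13

Derivation:
Line 1: ['ocean'] (min_width=5, slack=5)
Line 2: ['universe'] (min_width=8, slack=2)
Line 3: ['bean'] (min_width=4, slack=6)
Line 4: ['address'] (min_width=7, slack=3)
Line 5: ['frog', 'sea'] (min_width=8, slack=2)
Line 6: ['keyboard'] (min_width=8, slack=2)
Line 7: ['rainbow'] (min_width=7, slack=3)
Line 8: ['bear', 'do', 'I'] (min_width=9, slack=1)
Line 9: ['they'] (min_width=4, slack=6)
Line 10: ['calendar'] (min_width=8, slack=2)
Line 11: ['sky'] (min_width=3, slack=7)
Line 12: ['dinosaur'] (min_width=8, slack=2)
Line 13: ['bright'] (min_width=6, slack=4)
Total lines: 13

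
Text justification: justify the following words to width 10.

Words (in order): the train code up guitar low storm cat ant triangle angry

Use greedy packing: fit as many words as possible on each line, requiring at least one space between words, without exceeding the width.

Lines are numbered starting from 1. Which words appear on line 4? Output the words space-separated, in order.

Answer: storm cat

Derivation:
Line 1: ['the', 'train'] (min_width=9, slack=1)
Line 2: ['code', 'up'] (min_width=7, slack=3)
Line 3: ['guitar', 'low'] (min_width=10, slack=0)
Line 4: ['storm', 'cat'] (min_width=9, slack=1)
Line 5: ['ant'] (min_width=3, slack=7)
Line 6: ['triangle'] (min_width=8, slack=2)
Line 7: ['angry'] (min_width=5, slack=5)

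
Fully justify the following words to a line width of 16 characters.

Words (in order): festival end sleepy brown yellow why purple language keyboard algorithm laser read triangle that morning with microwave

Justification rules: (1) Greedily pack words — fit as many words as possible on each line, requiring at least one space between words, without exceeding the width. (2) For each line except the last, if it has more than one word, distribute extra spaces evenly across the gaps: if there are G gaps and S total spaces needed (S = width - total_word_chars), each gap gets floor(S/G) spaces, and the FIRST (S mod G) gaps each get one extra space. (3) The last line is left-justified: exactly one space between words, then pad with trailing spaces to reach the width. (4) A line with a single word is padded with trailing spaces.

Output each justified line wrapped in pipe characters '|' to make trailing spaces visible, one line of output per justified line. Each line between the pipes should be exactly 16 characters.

Line 1: ['festival', 'end'] (min_width=12, slack=4)
Line 2: ['sleepy', 'brown'] (min_width=12, slack=4)
Line 3: ['yellow', 'why'] (min_width=10, slack=6)
Line 4: ['purple', 'language'] (min_width=15, slack=1)
Line 5: ['keyboard'] (min_width=8, slack=8)
Line 6: ['algorithm', 'laser'] (min_width=15, slack=1)
Line 7: ['read', 'triangle'] (min_width=13, slack=3)
Line 8: ['that', 'morning'] (min_width=12, slack=4)
Line 9: ['with', 'microwave'] (min_width=14, slack=2)

Answer: |festival     end|
|sleepy     brown|
|yellow       why|
|purple  language|
|keyboard        |
|algorithm  laser|
|read    triangle|
|that     morning|
|with microwave  |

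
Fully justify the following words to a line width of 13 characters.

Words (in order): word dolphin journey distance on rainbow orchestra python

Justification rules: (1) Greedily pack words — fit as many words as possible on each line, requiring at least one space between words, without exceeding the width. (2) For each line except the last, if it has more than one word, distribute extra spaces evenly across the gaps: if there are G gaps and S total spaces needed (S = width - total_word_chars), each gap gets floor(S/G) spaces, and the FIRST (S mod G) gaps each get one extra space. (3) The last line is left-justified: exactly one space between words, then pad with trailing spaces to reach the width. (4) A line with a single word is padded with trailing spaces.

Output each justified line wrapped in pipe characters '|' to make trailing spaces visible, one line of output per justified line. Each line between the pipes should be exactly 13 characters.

Answer: |word  dolphin|
|journey      |
|distance   on|
|rainbow      |
|orchestra    |
|python       |

Derivation:
Line 1: ['word', 'dolphin'] (min_width=12, slack=1)
Line 2: ['journey'] (min_width=7, slack=6)
Line 3: ['distance', 'on'] (min_width=11, slack=2)
Line 4: ['rainbow'] (min_width=7, slack=6)
Line 5: ['orchestra'] (min_width=9, slack=4)
Line 6: ['python'] (min_width=6, slack=7)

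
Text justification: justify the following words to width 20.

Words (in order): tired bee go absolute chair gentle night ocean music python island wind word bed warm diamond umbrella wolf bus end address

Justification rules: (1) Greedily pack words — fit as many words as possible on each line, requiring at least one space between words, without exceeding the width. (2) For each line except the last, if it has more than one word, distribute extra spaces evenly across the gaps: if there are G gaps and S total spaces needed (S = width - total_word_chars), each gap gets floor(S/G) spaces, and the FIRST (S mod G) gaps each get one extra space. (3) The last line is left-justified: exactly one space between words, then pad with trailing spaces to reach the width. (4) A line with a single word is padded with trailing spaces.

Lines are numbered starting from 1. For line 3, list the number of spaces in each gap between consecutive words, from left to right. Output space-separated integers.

Line 1: ['tired', 'bee', 'go'] (min_width=12, slack=8)
Line 2: ['absolute', 'chair'] (min_width=14, slack=6)
Line 3: ['gentle', 'night', 'ocean'] (min_width=18, slack=2)
Line 4: ['music', 'python', 'island'] (min_width=19, slack=1)
Line 5: ['wind', 'word', 'bed', 'warm'] (min_width=18, slack=2)
Line 6: ['diamond', 'umbrella'] (min_width=16, slack=4)
Line 7: ['wolf', 'bus', 'end', 'address'] (min_width=20, slack=0)

Answer: 2 2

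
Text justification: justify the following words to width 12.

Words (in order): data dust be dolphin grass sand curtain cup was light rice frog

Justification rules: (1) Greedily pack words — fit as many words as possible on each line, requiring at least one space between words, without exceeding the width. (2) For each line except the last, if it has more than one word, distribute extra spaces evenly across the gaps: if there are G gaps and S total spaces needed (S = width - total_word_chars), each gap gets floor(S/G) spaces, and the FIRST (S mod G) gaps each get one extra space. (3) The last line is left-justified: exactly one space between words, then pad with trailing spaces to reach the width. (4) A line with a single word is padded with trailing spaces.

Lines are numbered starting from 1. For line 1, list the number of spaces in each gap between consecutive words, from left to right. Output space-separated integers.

Line 1: ['data', 'dust', 'be'] (min_width=12, slack=0)
Line 2: ['dolphin'] (min_width=7, slack=5)
Line 3: ['grass', 'sand'] (min_width=10, slack=2)
Line 4: ['curtain', 'cup'] (min_width=11, slack=1)
Line 5: ['was', 'light'] (min_width=9, slack=3)
Line 6: ['rice', 'frog'] (min_width=9, slack=3)

Answer: 1 1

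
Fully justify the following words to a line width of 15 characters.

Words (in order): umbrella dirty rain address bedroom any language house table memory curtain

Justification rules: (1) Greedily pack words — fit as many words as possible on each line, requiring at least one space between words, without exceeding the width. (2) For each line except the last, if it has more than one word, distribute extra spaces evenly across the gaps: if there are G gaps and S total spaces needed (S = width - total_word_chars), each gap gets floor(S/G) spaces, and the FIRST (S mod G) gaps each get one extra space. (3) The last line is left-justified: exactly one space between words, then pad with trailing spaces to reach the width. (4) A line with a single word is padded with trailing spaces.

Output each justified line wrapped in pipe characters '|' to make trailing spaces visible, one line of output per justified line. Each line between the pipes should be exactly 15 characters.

Answer: |umbrella  dirty|
|rain    address|
|bedroom     any|
|language  house|
|table    memory|
|curtain        |

Derivation:
Line 1: ['umbrella', 'dirty'] (min_width=14, slack=1)
Line 2: ['rain', 'address'] (min_width=12, slack=3)
Line 3: ['bedroom', 'any'] (min_width=11, slack=4)
Line 4: ['language', 'house'] (min_width=14, slack=1)
Line 5: ['table', 'memory'] (min_width=12, slack=3)
Line 6: ['curtain'] (min_width=7, slack=8)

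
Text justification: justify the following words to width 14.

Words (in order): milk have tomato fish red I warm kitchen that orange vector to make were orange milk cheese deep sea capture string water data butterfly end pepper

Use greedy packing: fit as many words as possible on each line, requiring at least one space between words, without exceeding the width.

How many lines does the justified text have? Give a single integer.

Answer: 12

Derivation:
Line 1: ['milk', 'have'] (min_width=9, slack=5)
Line 2: ['tomato', 'fish'] (min_width=11, slack=3)
Line 3: ['red', 'I', 'warm'] (min_width=10, slack=4)
Line 4: ['kitchen', 'that'] (min_width=12, slack=2)
Line 5: ['orange', 'vector'] (min_width=13, slack=1)
Line 6: ['to', 'make', 'were'] (min_width=12, slack=2)
Line 7: ['orange', 'milk'] (min_width=11, slack=3)
Line 8: ['cheese', 'deep'] (min_width=11, slack=3)
Line 9: ['sea', 'capture'] (min_width=11, slack=3)
Line 10: ['string', 'water'] (min_width=12, slack=2)
Line 11: ['data', 'butterfly'] (min_width=14, slack=0)
Line 12: ['end', 'pepper'] (min_width=10, slack=4)
Total lines: 12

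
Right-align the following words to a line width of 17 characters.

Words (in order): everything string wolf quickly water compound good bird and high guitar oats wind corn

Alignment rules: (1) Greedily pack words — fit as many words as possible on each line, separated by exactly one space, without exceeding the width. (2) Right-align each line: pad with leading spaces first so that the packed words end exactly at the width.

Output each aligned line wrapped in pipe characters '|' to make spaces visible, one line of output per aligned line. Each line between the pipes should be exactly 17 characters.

Answer: |everything string|
|     wolf quickly|
|   water compound|
|    good bird and|
| high guitar oats|
|        wind corn|

Derivation:
Line 1: ['everything', 'string'] (min_width=17, slack=0)
Line 2: ['wolf', 'quickly'] (min_width=12, slack=5)
Line 3: ['water', 'compound'] (min_width=14, slack=3)
Line 4: ['good', 'bird', 'and'] (min_width=13, slack=4)
Line 5: ['high', 'guitar', 'oats'] (min_width=16, slack=1)
Line 6: ['wind', 'corn'] (min_width=9, slack=8)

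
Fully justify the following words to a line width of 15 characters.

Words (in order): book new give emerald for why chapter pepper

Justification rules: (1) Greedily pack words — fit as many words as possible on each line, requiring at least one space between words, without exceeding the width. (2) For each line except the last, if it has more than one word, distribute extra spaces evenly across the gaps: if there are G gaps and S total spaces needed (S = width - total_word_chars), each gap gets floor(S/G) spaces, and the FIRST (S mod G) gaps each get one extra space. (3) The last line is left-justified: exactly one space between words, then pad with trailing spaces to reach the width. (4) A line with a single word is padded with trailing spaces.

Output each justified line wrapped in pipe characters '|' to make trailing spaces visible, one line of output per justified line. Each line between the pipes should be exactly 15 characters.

Line 1: ['book', 'new', 'give'] (min_width=13, slack=2)
Line 2: ['emerald', 'for', 'why'] (min_width=15, slack=0)
Line 3: ['chapter', 'pepper'] (min_width=14, slack=1)

Answer: |book  new  give|
|emerald for why|
|chapter pepper |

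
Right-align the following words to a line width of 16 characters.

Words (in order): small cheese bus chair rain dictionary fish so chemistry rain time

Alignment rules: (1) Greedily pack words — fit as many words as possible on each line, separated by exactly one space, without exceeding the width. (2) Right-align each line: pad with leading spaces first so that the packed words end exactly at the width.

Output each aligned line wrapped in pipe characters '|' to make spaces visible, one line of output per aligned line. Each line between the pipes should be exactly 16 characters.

Answer: |small cheese bus|
|      chair rain|
| dictionary fish|
|    so chemistry|
|       rain time|

Derivation:
Line 1: ['small', 'cheese', 'bus'] (min_width=16, slack=0)
Line 2: ['chair', 'rain'] (min_width=10, slack=6)
Line 3: ['dictionary', 'fish'] (min_width=15, slack=1)
Line 4: ['so', 'chemistry'] (min_width=12, slack=4)
Line 5: ['rain', 'time'] (min_width=9, slack=7)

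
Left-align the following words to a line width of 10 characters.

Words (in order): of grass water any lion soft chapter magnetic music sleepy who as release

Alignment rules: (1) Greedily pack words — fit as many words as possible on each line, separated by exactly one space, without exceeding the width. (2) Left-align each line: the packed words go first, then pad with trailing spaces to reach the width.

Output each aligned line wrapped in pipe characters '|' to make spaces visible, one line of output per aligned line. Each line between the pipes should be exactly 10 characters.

Line 1: ['of', 'grass'] (min_width=8, slack=2)
Line 2: ['water', 'any'] (min_width=9, slack=1)
Line 3: ['lion', 'soft'] (min_width=9, slack=1)
Line 4: ['chapter'] (min_width=7, slack=3)
Line 5: ['magnetic'] (min_width=8, slack=2)
Line 6: ['music'] (min_width=5, slack=5)
Line 7: ['sleepy', 'who'] (min_width=10, slack=0)
Line 8: ['as', 'release'] (min_width=10, slack=0)

Answer: |of grass  |
|water any |
|lion soft |
|chapter   |
|magnetic  |
|music     |
|sleepy who|
|as release|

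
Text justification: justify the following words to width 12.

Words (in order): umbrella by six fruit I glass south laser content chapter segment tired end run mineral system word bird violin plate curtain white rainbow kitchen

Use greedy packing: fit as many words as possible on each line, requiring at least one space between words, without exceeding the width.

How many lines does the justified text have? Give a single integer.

Answer: 16

Derivation:
Line 1: ['umbrella', 'by'] (min_width=11, slack=1)
Line 2: ['six', 'fruit', 'I'] (min_width=11, slack=1)
Line 3: ['glass', 'south'] (min_width=11, slack=1)
Line 4: ['laser'] (min_width=5, slack=7)
Line 5: ['content'] (min_width=7, slack=5)
Line 6: ['chapter'] (min_width=7, slack=5)
Line 7: ['segment'] (min_width=7, slack=5)
Line 8: ['tired', 'end'] (min_width=9, slack=3)
Line 9: ['run', 'mineral'] (min_width=11, slack=1)
Line 10: ['system', 'word'] (min_width=11, slack=1)
Line 11: ['bird', 'violin'] (min_width=11, slack=1)
Line 12: ['plate'] (min_width=5, slack=7)
Line 13: ['curtain'] (min_width=7, slack=5)
Line 14: ['white'] (min_width=5, slack=7)
Line 15: ['rainbow'] (min_width=7, slack=5)
Line 16: ['kitchen'] (min_width=7, slack=5)
Total lines: 16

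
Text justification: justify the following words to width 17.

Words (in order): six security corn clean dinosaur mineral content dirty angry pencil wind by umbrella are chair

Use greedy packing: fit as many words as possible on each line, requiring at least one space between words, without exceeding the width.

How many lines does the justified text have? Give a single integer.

Line 1: ['six', 'security', 'corn'] (min_width=17, slack=0)
Line 2: ['clean', 'dinosaur'] (min_width=14, slack=3)
Line 3: ['mineral', 'content'] (min_width=15, slack=2)
Line 4: ['dirty', 'angry'] (min_width=11, slack=6)
Line 5: ['pencil', 'wind', 'by'] (min_width=14, slack=3)
Line 6: ['umbrella', 'are'] (min_width=12, slack=5)
Line 7: ['chair'] (min_width=5, slack=12)
Total lines: 7

Answer: 7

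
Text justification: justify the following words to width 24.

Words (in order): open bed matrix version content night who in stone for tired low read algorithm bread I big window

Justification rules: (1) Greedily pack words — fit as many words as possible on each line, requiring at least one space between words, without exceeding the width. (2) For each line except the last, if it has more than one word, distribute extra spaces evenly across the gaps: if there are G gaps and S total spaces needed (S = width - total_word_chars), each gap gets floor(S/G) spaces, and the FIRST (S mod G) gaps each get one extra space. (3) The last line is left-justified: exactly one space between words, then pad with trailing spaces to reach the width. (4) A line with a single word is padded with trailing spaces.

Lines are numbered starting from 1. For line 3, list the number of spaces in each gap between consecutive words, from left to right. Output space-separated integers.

Answer: 1 1 1 1

Derivation:
Line 1: ['open', 'bed', 'matrix', 'version'] (min_width=23, slack=1)
Line 2: ['content', 'night', 'who', 'in'] (min_width=20, slack=4)
Line 3: ['stone', 'for', 'tired', 'low', 'read'] (min_width=24, slack=0)
Line 4: ['algorithm', 'bread', 'I', 'big'] (min_width=21, slack=3)
Line 5: ['window'] (min_width=6, slack=18)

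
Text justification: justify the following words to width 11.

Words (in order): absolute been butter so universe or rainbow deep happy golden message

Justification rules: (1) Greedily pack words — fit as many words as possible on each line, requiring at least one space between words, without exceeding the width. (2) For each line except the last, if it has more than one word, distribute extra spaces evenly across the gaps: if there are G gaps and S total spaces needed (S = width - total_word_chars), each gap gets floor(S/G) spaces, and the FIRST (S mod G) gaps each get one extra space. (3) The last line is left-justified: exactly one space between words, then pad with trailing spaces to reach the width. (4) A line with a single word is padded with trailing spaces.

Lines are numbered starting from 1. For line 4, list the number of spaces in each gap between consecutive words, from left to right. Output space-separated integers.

Line 1: ['absolute'] (min_width=8, slack=3)
Line 2: ['been', 'butter'] (min_width=11, slack=0)
Line 3: ['so', 'universe'] (min_width=11, slack=0)
Line 4: ['or', 'rainbow'] (min_width=10, slack=1)
Line 5: ['deep', 'happy'] (min_width=10, slack=1)
Line 6: ['golden'] (min_width=6, slack=5)
Line 7: ['message'] (min_width=7, slack=4)

Answer: 2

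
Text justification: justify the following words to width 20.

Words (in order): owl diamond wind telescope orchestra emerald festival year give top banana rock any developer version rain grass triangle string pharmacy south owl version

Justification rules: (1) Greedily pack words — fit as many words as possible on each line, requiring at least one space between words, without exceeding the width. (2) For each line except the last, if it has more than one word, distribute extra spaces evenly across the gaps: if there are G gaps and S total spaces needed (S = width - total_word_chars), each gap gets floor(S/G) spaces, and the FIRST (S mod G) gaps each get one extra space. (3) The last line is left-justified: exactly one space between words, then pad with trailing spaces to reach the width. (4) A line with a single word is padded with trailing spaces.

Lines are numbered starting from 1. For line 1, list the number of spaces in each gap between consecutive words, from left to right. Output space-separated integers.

Line 1: ['owl', 'diamond', 'wind'] (min_width=16, slack=4)
Line 2: ['telescope', 'orchestra'] (min_width=19, slack=1)
Line 3: ['emerald', 'festival'] (min_width=16, slack=4)
Line 4: ['year', 'give', 'top', 'banana'] (min_width=20, slack=0)
Line 5: ['rock', 'any', 'developer'] (min_width=18, slack=2)
Line 6: ['version', 'rain', 'grass'] (min_width=18, slack=2)
Line 7: ['triangle', 'string'] (min_width=15, slack=5)
Line 8: ['pharmacy', 'south', 'owl'] (min_width=18, slack=2)
Line 9: ['version'] (min_width=7, slack=13)

Answer: 3 3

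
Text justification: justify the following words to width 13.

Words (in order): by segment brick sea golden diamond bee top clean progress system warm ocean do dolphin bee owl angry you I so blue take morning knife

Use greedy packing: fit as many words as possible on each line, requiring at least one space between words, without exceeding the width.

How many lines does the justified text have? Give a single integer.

Line 1: ['by', 'segment'] (min_width=10, slack=3)
Line 2: ['brick', 'sea'] (min_width=9, slack=4)
Line 3: ['golden'] (min_width=6, slack=7)
Line 4: ['diamond', 'bee'] (min_width=11, slack=2)
Line 5: ['top', 'clean'] (min_width=9, slack=4)
Line 6: ['progress'] (min_width=8, slack=5)
Line 7: ['system', 'warm'] (min_width=11, slack=2)
Line 8: ['ocean', 'do'] (min_width=8, slack=5)
Line 9: ['dolphin', 'bee'] (min_width=11, slack=2)
Line 10: ['owl', 'angry', 'you'] (min_width=13, slack=0)
Line 11: ['I', 'so', 'blue'] (min_width=9, slack=4)
Line 12: ['take', 'morning'] (min_width=12, slack=1)
Line 13: ['knife'] (min_width=5, slack=8)
Total lines: 13

Answer: 13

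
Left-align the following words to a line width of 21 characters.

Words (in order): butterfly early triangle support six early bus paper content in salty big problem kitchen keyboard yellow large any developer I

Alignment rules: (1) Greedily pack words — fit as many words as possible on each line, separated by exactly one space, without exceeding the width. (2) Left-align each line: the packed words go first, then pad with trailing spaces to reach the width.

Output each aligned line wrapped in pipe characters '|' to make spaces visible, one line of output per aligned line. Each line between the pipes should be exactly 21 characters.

Answer: |butterfly early      |
|triangle support six |
|early bus paper      |
|content in salty big |
|problem kitchen      |
|keyboard yellow large|
|any developer I      |

Derivation:
Line 1: ['butterfly', 'early'] (min_width=15, slack=6)
Line 2: ['triangle', 'support', 'six'] (min_width=20, slack=1)
Line 3: ['early', 'bus', 'paper'] (min_width=15, slack=6)
Line 4: ['content', 'in', 'salty', 'big'] (min_width=20, slack=1)
Line 5: ['problem', 'kitchen'] (min_width=15, slack=6)
Line 6: ['keyboard', 'yellow', 'large'] (min_width=21, slack=0)
Line 7: ['any', 'developer', 'I'] (min_width=15, slack=6)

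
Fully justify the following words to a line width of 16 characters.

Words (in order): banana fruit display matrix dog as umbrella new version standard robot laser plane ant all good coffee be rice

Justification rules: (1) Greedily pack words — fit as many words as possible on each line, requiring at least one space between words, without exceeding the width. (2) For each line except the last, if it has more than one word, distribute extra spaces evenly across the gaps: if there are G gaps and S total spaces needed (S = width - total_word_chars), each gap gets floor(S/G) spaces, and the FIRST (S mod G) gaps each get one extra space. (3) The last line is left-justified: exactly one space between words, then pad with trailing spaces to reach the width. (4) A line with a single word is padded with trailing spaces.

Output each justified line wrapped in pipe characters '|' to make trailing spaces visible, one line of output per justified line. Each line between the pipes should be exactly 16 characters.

Line 1: ['banana', 'fruit'] (min_width=12, slack=4)
Line 2: ['display', 'matrix'] (min_width=14, slack=2)
Line 3: ['dog', 'as', 'umbrella'] (min_width=15, slack=1)
Line 4: ['new', 'version'] (min_width=11, slack=5)
Line 5: ['standard', 'robot'] (min_width=14, slack=2)
Line 6: ['laser', 'plane', 'ant'] (min_width=15, slack=1)
Line 7: ['all', 'good', 'coffee'] (min_width=15, slack=1)
Line 8: ['be', 'rice'] (min_width=7, slack=9)

Answer: |banana     fruit|
|display   matrix|
|dog  as umbrella|
|new      version|
|standard   robot|
|laser  plane ant|
|all  good coffee|
|be rice         |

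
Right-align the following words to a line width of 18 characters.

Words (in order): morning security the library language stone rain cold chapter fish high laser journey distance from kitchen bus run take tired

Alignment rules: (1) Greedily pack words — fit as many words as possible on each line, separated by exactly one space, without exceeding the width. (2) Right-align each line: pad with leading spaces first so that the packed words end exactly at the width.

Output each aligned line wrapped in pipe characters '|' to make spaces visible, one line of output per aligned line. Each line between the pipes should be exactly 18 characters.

Answer: |  morning security|
|       the library|
|    language stone|
| rain cold chapter|
|   fish high laser|
|  journey distance|
|  from kitchen bus|
|    run take tired|

Derivation:
Line 1: ['morning', 'security'] (min_width=16, slack=2)
Line 2: ['the', 'library'] (min_width=11, slack=7)
Line 3: ['language', 'stone'] (min_width=14, slack=4)
Line 4: ['rain', 'cold', 'chapter'] (min_width=17, slack=1)
Line 5: ['fish', 'high', 'laser'] (min_width=15, slack=3)
Line 6: ['journey', 'distance'] (min_width=16, slack=2)
Line 7: ['from', 'kitchen', 'bus'] (min_width=16, slack=2)
Line 8: ['run', 'take', 'tired'] (min_width=14, slack=4)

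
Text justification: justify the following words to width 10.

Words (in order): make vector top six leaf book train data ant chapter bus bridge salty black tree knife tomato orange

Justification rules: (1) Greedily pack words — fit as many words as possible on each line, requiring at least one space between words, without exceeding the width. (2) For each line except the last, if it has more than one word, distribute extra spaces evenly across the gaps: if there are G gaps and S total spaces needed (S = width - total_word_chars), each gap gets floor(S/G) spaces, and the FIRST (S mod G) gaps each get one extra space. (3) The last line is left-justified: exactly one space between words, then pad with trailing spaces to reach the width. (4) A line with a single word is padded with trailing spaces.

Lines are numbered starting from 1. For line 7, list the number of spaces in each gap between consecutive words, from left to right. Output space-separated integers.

Answer: 1

Derivation:
Line 1: ['make'] (min_width=4, slack=6)
Line 2: ['vector', 'top'] (min_width=10, slack=0)
Line 3: ['six', 'leaf'] (min_width=8, slack=2)
Line 4: ['book', 'train'] (min_width=10, slack=0)
Line 5: ['data', 'ant'] (min_width=8, slack=2)
Line 6: ['chapter'] (min_width=7, slack=3)
Line 7: ['bus', 'bridge'] (min_width=10, slack=0)
Line 8: ['salty'] (min_width=5, slack=5)
Line 9: ['black', 'tree'] (min_width=10, slack=0)
Line 10: ['knife'] (min_width=5, slack=5)
Line 11: ['tomato'] (min_width=6, slack=4)
Line 12: ['orange'] (min_width=6, slack=4)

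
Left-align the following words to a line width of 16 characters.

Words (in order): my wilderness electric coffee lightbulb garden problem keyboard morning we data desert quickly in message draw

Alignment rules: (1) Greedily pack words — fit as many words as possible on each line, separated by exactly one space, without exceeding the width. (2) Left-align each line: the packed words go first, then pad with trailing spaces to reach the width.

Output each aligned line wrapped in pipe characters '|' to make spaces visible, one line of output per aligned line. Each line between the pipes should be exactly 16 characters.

Answer: |my wilderness   |
|electric coffee |
|lightbulb garden|
|problem keyboard|
|morning we data |
|desert quickly  |
|in message draw |

Derivation:
Line 1: ['my', 'wilderness'] (min_width=13, slack=3)
Line 2: ['electric', 'coffee'] (min_width=15, slack=1)
Line 3: ['lightbulb', 'garden'] (min_width=16, slack=0)
Line 4: ['problem', 'keyboard'] (min_width=16, slack=0)
Line 5: ['morning', 'we', 'data'] (min_width=15, slack=1)
Line 6: ['desert', 'quickly'] (min_width=14, slack=2)
Line 7: ['in', 'message', 'draw'] (min_width=15, slack=1)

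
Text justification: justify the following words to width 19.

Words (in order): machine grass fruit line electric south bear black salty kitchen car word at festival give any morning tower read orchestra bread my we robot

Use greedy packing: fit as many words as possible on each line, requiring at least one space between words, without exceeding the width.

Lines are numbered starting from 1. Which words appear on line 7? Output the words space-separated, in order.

Line 1: ['machine', 'grass', 'fruit'] (min_width=19, slack=0)
Line 2: ['line', 'electric', 'south'] (min_width=19, slack=0)
Line 3: ['bear', 'black', 'salty'] (min_width=16, slack=3)
Line 4: ['kitchen', 'car', 'word', 'at'] (min_width=19, slack=0)
Line 5: ['festival', 'give', 'any'] (min_width=17, slack=2)
Line 6: ['morning', 'tower', 'read'] (min_width=18, slack=1)
Line 7: ['orchestra', 'bread', 'my'] (min_width=18, slack=1)
Line 8: ['we', 'robot'] (min_width=8, slack=11)

Answer: orchestra bread my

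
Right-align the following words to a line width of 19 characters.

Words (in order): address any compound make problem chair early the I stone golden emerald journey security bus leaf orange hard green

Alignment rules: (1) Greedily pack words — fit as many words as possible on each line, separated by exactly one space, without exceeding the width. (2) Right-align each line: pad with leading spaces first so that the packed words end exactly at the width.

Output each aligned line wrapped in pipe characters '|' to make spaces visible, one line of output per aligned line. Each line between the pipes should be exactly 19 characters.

Answer: |        address any|
|      compound make|
|problem chair early|
| the I stone golden|
|    emerald journey|
|  security bus leaf|
|  orange hard green|

Derivation:
Line 1: ['address', 'any'] (min_width=11, slack=8)
Line 2: ['compound', 'make'] (min_width=13, slack=6)
Line 3: ['problem', 'chair', 'early'] (min_width=19, slack=0)
Line 4: ['the', 'I', 'stone', 'golden'] (min_width=18, slack=1)
Line 5: ['emerald', 'journey'] (min_width=15, slack=4)
Line 6: ['security', 'bus', 'leaf'] (min_width=17, slack=2)
Line 7: ['orange', 'hard', 'green'] (min_width=17, slack=2)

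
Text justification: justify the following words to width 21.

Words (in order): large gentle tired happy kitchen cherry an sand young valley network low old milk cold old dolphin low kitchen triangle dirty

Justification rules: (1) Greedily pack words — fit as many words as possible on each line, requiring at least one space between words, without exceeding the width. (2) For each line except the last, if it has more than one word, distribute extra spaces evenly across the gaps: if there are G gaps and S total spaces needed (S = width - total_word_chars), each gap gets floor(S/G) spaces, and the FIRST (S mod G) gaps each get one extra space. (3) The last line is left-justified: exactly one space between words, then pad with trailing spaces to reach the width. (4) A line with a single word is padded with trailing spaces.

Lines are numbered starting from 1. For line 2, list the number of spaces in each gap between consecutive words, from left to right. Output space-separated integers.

Line 1: ['large', 'gentle', 'tired'] (min_width=18, slack=3)
Line 2: ['happy', 'kitchen', 'cherry'] (min_width=20, slack=1)
Line 3: ['an', 'sand', 'young', 'valley'] (min_width=20, slack=1)
Line 4: ['network', 'low', 'old', 'milk'] (min_width=20, slack=1)
Line 5: ['cold', 'old', 'dolphin', 'low'] (min_width=20, slack=1)
Line 6: ['kitchen', 'triangle'] (min_width=16, slack=5)
Line 7: ['dirty'] (min_width=5, slack=16)

Answer: 2 1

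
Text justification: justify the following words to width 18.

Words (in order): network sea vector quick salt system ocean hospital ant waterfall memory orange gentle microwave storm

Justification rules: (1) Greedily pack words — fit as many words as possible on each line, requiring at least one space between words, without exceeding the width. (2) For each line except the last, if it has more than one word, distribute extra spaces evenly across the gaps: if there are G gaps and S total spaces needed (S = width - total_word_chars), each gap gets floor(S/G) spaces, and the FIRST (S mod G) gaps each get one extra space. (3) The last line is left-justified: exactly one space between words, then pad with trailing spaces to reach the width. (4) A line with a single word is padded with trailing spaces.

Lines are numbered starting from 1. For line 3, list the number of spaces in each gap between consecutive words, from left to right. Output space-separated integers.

Answer: 1 1

Derivation:
Line 1: ['network', 'sea', 'vector'] (min_width=18, slack=0)
Line 2: ['quick', 'salt', 'system'] (min_width=17, slack=1)
Line 3: ['ocean', 'hospital', 'ant'] (min_width=18, slack=0)
Line 4: ['waterfall', 'memory'] (min_width=16, slack=2)
Line 5: ['orange', 'gentle'] (min_width=13, slack=5)
Line 6: ['microwave', 'storm'] (min_width=15, slack=3)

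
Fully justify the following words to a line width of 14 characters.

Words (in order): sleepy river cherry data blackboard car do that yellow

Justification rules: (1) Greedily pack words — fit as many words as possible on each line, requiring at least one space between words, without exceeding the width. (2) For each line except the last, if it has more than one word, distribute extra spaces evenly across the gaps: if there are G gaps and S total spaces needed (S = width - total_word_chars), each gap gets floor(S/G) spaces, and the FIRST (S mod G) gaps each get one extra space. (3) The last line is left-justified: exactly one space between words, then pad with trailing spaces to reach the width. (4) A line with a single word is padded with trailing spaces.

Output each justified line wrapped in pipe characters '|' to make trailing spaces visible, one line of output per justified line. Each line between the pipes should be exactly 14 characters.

Line 1: ['sleepy', 'river'] (min_width=12, slack=2)
Line 2: ['cherry', 'data'] (min_width=11, slack=3)
Line 3: ['blackboard', 'car'] (min_width=14, slack=0)
Line 4: ['do', 'that', 'yellow'] (min_width=14, slack=0)

Answer: |sleepy   river|
|cherry    data|
|blackboard car|
|do that yellow|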